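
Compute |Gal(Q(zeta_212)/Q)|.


|Gal(Q(zeta_212)/Q)| = phi(212)
= 104

104


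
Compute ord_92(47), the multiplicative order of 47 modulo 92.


We want ord_92(47), the smallest k >= 1 with 47^k = 1 mod 92.
n = 92 = 2^2 * 23, phi(92) = 44; the order divides phi(n).
Divisors of 44: 1, 2, 4, 11, 22, 44
Repeated squaring mod 92: 47^1 = 47, 47^2 = 1, 47^4 = 1, 47^8 = 1, 47^16 = 1, 47^32 = 1
Test divisors in increasing order:
  k=1: 47^1 = 47 mod 92
  k=2: 47^2 = 1 mod 92  <- first divisor giving 1
Order = 2

2


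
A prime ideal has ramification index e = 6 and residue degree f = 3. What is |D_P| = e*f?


|D_P| = e * f
= 6 * 3
= 18

18


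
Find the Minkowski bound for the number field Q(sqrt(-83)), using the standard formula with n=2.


d = -83, d mod 4 = 1, so disc(K) = d = -83; |disc(K)| = 83
Imaginary quadratic field, so n = 2, s = r2 = 1, r1 = 0
M = (n!/n^n) * (4/pi)^s * sqrt(|disc(K)|) = (2!/2^2) * (4/pi)^1 * sqrt(83)
= 0.5 * 1.273240 * 9.110434
= 5.7999

5.7999


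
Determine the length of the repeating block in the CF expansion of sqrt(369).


Run the CF algorithm for sqrt(369).
a_0 = floor(sqrt(369)) = 19; set m_0=0, q_0=1.
Recurrence: m' = q*a - m,  q' = (d - m'^2)/q,  a' = floor((a_0 + m')/q').
  step 1: m=19, q=8, a=4
  step 2: m=13, q=25, a=1
  step 3: m=12, q=9, a=3
  step 4: m=15, q=16, a=2
  step 5: m=17, q=5, a=7
  step 6: m=18, q=9, a=4
  step 7: m=18, q=5, a=7
  step 8: m=17, q=16, a=2
  step 9: m=15, q=9, a=3
  step 10: m=12, q=25, a=1
  step 11: m=13, q=8, a=4
  step 12: m=19, q=1, a=38
a_12 = 2*a_0 = 38, so the period closes here.
sqrt(369) = [19; 4, 1, 3, 2, 7, 4, 7, 2, 3, 1, 4, 38]
Period length = 12

12


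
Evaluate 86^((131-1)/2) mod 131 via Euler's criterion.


p = 131 is prime and the exponent is (p-1)/2 = 65, so by Euler's criterion 86^65 = (86/131) = +1 or -1 mod 131.
Compute by square-and-multiply:
  65 = 64 + 1 (binary 1000001)
  Repeated squaring mod 131: 86^1 = 86, 86^2 = 60, 86^4 = 63, 86^8 = 39, 86^16 = 80, 86^32 = 112, 86^64 = 99
  86^65 = 86^64 * 86^1 = 99 * 86 mod 131
    99 * 86 = 8514 = 130 mod 131
  86^65 = 130 mod 131
Result 130 = p - 1 = -1 mod 131: 86 is a quadratic non-residue mod 131. As a residue in [0, p-1] the value is 130.
86^65 mod 131 = 130

130


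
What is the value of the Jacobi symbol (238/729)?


Compute (238/729) via quadratic reciprocity:
  pull out 2: (2/729) = +1  (since 729 mod 8 = 1)
  reciprocity: (119/729) -> +(729/119)
  reduce: (15/119)
  reciprocity: (15/119) -> -(119/15)
  reduce: (14/15)
  pull out 2: (2/15) = +1  (since 15 mod 8 = 7)
  reciprocity: (7/15) -> -(15/7)
  reduce: (1/7)
  (1/7) = 1
Product of signs = 1

1


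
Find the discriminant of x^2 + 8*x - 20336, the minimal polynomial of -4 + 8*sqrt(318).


The element -4 + 8*sqrt(318) has minimal polynomial:
x^2 + 8*x - 20336
Discriminant = (8)^2 - 4*(-20336)
= 64 + 81344
= 81408

81408


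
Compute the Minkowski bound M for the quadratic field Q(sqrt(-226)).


d = -226, d mod 4 = 2, so disc(K) = 4d = -904; |disc(K)| = 904
Imaginary quadratic field, so n = 2, s = r2 = 1, r1 = 0
M = (n!/n^n) * (4/pi)^s * sqrt(|disc(K)|) = (2!/2^2) * (4/pi)^1 * sqrt(904)
= 0.5 * 1.273240 * 30.066593
= 19.1410

19.1410


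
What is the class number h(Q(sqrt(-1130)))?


K = Q(sqrt(-1130)). d mod 4 = 2, so D = disc(K) = 4d = -4520
h(K) equals the number of primitive reduced positive-definite forms (a, b, c) = a*x^2 + b*x*y + c*y^2 with b^2 - 4ac = D,
where reduced means |b| <= a <= c, with b >= 0 whenever |b| = a or a = c, and primitive means gcd(a, b, c) = 1.
Reduced forces 3a^2 <= |D| = 4520, so 1 <= a <= 38; b must have the parity of D, and c = (b^2 - D)/(4a) must be an integer >= a.
Enumerate a = 1..38, b in [-a, a]:
  a=1: (1, 0, 1130)  [1]
  a=2: (2, 0, 565)  [1]
  a=3: (3, -2, 377), (3, 2, 377)  [2]
  a=4: none
  a=5: (5, 0, 226)  [1]
  a=6: (6, -4, 189), (6, 4, 189)  [2]
  a=7: (7, -4, 162), (7, 4, 162)  [2]
  a=8: none
  a=9: (9, -4, 126), (9, 4, 126)  [2]
  a=10: (10, 0, 113)  [1]
  a=11: (11, -10, 105), (11, 10, 105)  [2]
  a=12: none
  a=13: (13, -2, 87), (13, 2, 87)  [2]
  a=14: (14, -4, 81), (14, 4, 81)  [2]
  a=15: (15, -10, 77), (15, 10, 77)  [2]
  a=16: none
  a=17: (17, -6, 67), (17, 6, 67)  [2]
  a=18: (18, -4, 63), (18, 4, 63)  [2]
  a=19..20: none
  a=21: (21, -10, 55), (21, -4, 54), (21, 4, 54), (21, 10, 55)  [4]
  a=22: (22, -12, 53), (22, 12, 53)  [2]
  a=23..25: none
  a=26: (26, -24, 49), (26, 24, 49)  [2]
  a=27: (27, -4, 42), (27, 4, 42)  [2]
  a=28: none
  a=29: (29, -2, 39), (29, 2, 39)  [2]
  a=30: (30, -20, 41), (30, 20, 41)  [2]
  a=31..32: none
  a=33: (33, -32, 42), (33, -10, 35), (33, 10, 35), (33, 32, 42)  [4]
  a=34: (34, -28, 39), (34, 28, 39)  [2]
  a=35..38: none
Total reduced forms: 1 + 1 + 2 + 1 + 2 + 2 + 2 + 1 + 2 + 2 + 2 + 2 + 2 + 2 + 4 + 2 + 2 + 2 + 2 + 2 + 4 + 2 = 44
h = 44

44


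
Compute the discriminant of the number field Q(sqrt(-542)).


For K = Q(sqrt(d)) with d squarefree: disc(K) = d if d = 1 mod 4, and disc(K) = 4d if d = 2 or 3 mod 4.
Here d = -542, and d mod 4 = 2.
d = 2 mod 4, not 1 (O_K = Z[sqrt(d)]), so disc(K) = 4d = 4 * (-542) = -2168

-2168


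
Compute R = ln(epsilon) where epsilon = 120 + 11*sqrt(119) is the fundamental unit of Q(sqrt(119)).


epsilon = 120 + 11*sqrt(119)
= 239.9958
R = ln(239.9958)
= 5.4806

5.4806


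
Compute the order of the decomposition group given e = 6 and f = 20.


|D_P| = e * f
= 6 * 20
= 120

120


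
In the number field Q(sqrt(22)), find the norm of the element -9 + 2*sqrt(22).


N(a + b*sqrt(d)) = a^2 - d*b^2
= (-9)^2 - (22)*(2)^2
= 81 - 88
= -7

-7


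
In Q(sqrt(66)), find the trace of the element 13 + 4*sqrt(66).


Tr(a + b*sqrt(d)) = (a + b*sqrt(d)) + (a - b*sqrt(d)) = 2a
= 2 * (13)
= 26

26


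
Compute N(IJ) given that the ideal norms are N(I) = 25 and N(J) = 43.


N(IJ) = N(I) * N(J)
= 25 * 43
= 1075

1075


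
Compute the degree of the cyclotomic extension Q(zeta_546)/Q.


The degree equals Euler's totient phi(546).
546 = 2 * 3 * 7 * 13
phi(546) = 144

144


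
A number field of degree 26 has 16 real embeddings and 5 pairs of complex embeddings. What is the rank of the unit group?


By Dirichlet's unit theorem:
rank = r1 + r2 - 1
= 16 + 5 - 1
= 20

20


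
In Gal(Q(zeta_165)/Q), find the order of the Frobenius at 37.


The Frobenius at p in Gal(Q(zeta_n)/Q) = (Z/nZ)* is the class of p, so its order is ord_165(37), the smallest k >= 1 with 37^k = 1 mod 165.
n = 165 = 3 * 5 * 11, phi(165) = 80; the order divides phi(n).
Divisors of 80: 1, 2, 4, 5, 8, 10, 16, 20, 40, 80
Repeated squaring mod 165: 37^1 = 37, 37^2 = 49, 37^4 = 91, 37^8 = 31, 37^16 = 136, 37^32 = 16, 37^64 = 91
Test divisors in increasing order:
  k=1: 37^1 = 37 mod 165
  k=2: 37^2 = 49 mod 165
  k=4: 37^4 = 91 mod 165
  k=5: 37^5 = 91 * 37 = 67 mod 165
  k=8: 37^8 = 31 mod 165
  k=10: 37^10 = 31 * 49 = 34 mod 165
  k=16: 37^16 = 136 mod 165
  k=20: 37^20 = 136 * 91 = 1 mod 165  <- first divisor giving 1
Order = 20

20


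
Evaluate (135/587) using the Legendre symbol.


p = 587 is prime, so compute (135/587) with the reciprocity algorithm (Jacobi-symbol steps: pull out 2s via (2/n), flip via reciprocity, reduce):
  reciprocity: (135/587) -> -(587/135)
  reduce: (47/135)
  reciprocity: (47/135) -> -(135/47)
  reduce: (41/47)
  reciprocity: (41/47) -> +(47/41)
  reduce: (6/41)
  pull out 2: (2/41) = +1  (since 41 mod 8 = 1)
  reciprocity: (3/41) -> +(41/3)
  reduce: (2/3)
  pull out 2: (2/3) = -1  (since 3 mod 8 = 3)
  (1/3) = 1
Product of signs = -1
(135/587) = -1

-1


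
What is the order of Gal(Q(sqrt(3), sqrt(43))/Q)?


The 2 square roots of distinct primes are multiplicatively independent over Q,
so [K:Q] = 2^2 and Gal(K/Q) is isomorphic to (Z/2Z)^2.
|Gal| = 2^2 = 4

4


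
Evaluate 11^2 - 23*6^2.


x^2 - d*y^2
= 11^2 - 23*6^2
= 121 - 828
= -707

-707


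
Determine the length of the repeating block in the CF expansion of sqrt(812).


Run the CF algorithm for sqrt(812).
a_0 = floor(sqrt(812)) = 28; set m_0=0, q_0=1.
Recurrence: m' = q*a - m,  q' = (d - m'^2)/q,  a' = floor((a_0 + m')/q').
  step 1: m=28, q=28, a=2
  step 2: m=28, q=1, a=56
a_2 = 2*a_0 = 56, so the period closes here.
sqrt(812) = [28; 2, 56]
Period length = 2

2


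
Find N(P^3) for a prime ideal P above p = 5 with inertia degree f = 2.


N(P^a) = p^(a*f)
= 5^(3*2)
= 5^6
= 15625

15625


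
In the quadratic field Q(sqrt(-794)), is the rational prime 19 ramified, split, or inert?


K = Q(sqrt(-794)). Since d mod 4 = 2, disc(K) = -3176.
Check p | disc: -3176 mod 19 = 16.
p does not divide disc. Compute Legendre symbol (d/p):
4^((19-1)/2) mod 19 = 1
(d/p) = 1, so p splits: (p) = P*P' with e=1, f=1, g=2.
Therefore p is split.

split


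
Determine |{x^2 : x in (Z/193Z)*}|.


For prime p, the number of non-zero quadratic residues is (p-1)/2.
= (193-1)/2
= 96

96


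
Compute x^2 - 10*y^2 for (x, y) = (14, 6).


x^2 - d*y^2
= 14^2 - 10*6^2
= 196 - 360
= -164

-164


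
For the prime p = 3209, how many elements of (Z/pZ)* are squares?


For prime p, the number of non-zero quadratic residues is (p-1)/2.
= (3209-1)/2
= 1604

1604


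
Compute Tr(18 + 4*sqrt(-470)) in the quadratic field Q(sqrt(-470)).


Tr(a + b*sqrt(d)) = (a + b*sqrt(d)) + (a - b*sqrt(d)) = 2a
= 2 * (18)
= 36

36


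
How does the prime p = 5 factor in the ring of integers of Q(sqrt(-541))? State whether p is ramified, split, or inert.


K = Q(sqrt(-541)). Since d mod 4 = 3, disc(K) = -2164.
Check p | disc: -2164 mod 5 = 1.
p does not divide disc. Compute Legendre symbol (d/p):
4^((5-1)/2) mod 5 = 1
(d/p) = 1, so p splits: (p) = P*P' with e=1, f=1, g=2.
Therefore p is split.

split


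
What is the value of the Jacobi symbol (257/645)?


Compute (257/645) via quadratic reciprocity:
  reciprocity: (257/645) -> +(645/257)
  reduce: (131/257)
  reciprocity: (131/257) -> +(257/131)
  reduce: (126/131)
  pull out 2: (2/131) = -1  (since 131 mod 8 = 3)
  reciprocity: (63/131) -> -(131/63)
  reduce: (5/63)
  reciprocity: (5/63) -> +(63/5)
  reduce: (3/5)
  reciprocity: (3/5) -> +(5/3)
  reduce: (2/3)
  pull out 2: (2/3) = -1  (since 3 mod 8 = 3)
  (1/3) = 1
Product of signs = -1

-1


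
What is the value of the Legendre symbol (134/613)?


p = 613 is prime, so compute (134/613) with the reciprocity algorithm (Jacobi-symbol steps: pull out 2s via (2/n), flip via reciprocity, reduce):
  pull out 2: (2/613) = -1  (since 613 mod 8 = 5)
  reciprocity: (67/613) -> +(613/67)
  reduce: (10/67)
  pull out 2: (2/67) = -1  (since 67 mod 8 = 3)
  reciprocity: (5/67) -> +(67/5)
  reduce: (2/5)
  pull out 2: (2/5) = -1  (since 5 mod 8 = 5)
  (1/5) = 1
Product of signs = -1
(134/613) = -1

-1


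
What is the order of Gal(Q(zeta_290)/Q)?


|Gal(Q(zeta_290)/Q)| = phi(290)
= 112

112


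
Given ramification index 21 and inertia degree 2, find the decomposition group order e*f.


|D_P| = e * f
= 21 * 2
= 42

42


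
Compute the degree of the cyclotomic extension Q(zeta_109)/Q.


The degree equals Euler's totient phi(109).
109 = 109
phi(109) = 108

108


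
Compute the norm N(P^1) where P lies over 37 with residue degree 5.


N(P^a) = p^(a*f)
= 37^(1*5)
= 37^5
= 69343957

69343957


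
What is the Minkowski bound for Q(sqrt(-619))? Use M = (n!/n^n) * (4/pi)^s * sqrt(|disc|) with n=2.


d = -619, d mod 4 = 1, so disc(K) = d = -619; |disc(K)| = 619
Imaginary quadratic field, so n = 2, s = r2 = 1, r1 = 0
M = (n!/n^n) * (4/pi)^s * sqrt(|disc(K)|) = (2!/2^2) * (4/pi)^1 * sqrt(619)
= 0.5 * 1.273240 * 24.879711
= 15.8389

15.8389


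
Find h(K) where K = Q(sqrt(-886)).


K = Q(sqrt(-886)). d mod 4 = 2, so D = disc(K) = 4d = -3544
h(K) equals the number of primitive reduced positive-definite forms (a, b, c) = a*x^2 + b*x*y + c*y^2 with b^2 - 4ac = D,
where reduced means |b| <= a <= c, with b >= 0 whenever |b| = a or a = c, and primitive means gcd(a, b, c) = 1.
Reduced forces 3a^2 <= |D| = 3544, so 1 <= a <= 34; b must have the parity of D, and c = (b^2 - D)/(4a) must be an integer >= a.
Enumerate a = 1..34, b in [-a, a]:
  a=1: (1, 0, 886)  [1]
  a=2: (2, 0, 443)  [1]
  a=3..4: none
  a=5: (5, -4, 178), (5, 4, 178)  [2]
  a=6..9: none
  a=10: (10, -4, 89), (10, 4, 89)  [2]
  a=11: (11, -8, 82), (11, 8, 82)  [2]
  a=12..16: none
  a=17: (17, -14, 55), (17, 14, 55)  [2]
  a=18: none
  a=19: (19, -16, 50), (19, 16, 50)  [2]
  a=20..21: none
  a=22: (22, -8, 41), (22, 8, 41)  [2]
  a=23..24: none
  a=25: (25, -16, 38), (25, 16, 38)  [2]
  a=26..28: none
  a=29: (29, -20, 34), (29, 20, 34)  [2]
  a=30..34: none
Total reduced forms: 1 + 1 + 2 + 2 + 2 + 2 + 2 + 2 + 2 + 2 = 18
h = 18

18


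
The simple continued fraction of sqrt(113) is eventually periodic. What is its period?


Run the CF algorithm for sqrt(113).
a_0 = floor(sqrt(113)) = 10; set m_0=0, q_0=1.
Recurrence: m' = q*a - m,  q' = (d - m'^2)/q,  a' = floor((a_0 + m')/q').
  step 1: m=10, q=13, a=1
  step 2: m=3, q=8, a=1
  step 3: m=5, q=11, a=1
  step 4: m=6, q=7, a=2
  step 5: m=8, q=7, a=2
  step 6: m=6, q=11, a=1
  step 7: m=5, q=8, a=1
  step 8: m=3, q=13, a=1
  step 9: m=10, q=1, a=20
a_9 = 2*a_0 = 20, so the period closes here.
sqrt(113) = [10; 1, 1, 1, 2, 2, 1, 1, 1, 20]
Period length = 9

9


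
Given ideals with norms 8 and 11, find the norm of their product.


N(IJ) = N(I) * N(J)
= 8 * 11
= 88

88


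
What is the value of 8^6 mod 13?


p = 13 is prime and the exponent is (p-1)/2 = 6, so by Euler's criterion 8^6 = (8/13) = +1 or -1 mod 13.
Compute by square-and-multiply:
  6 = 4 + 2 (binary 110)
  Repeated squaring mod 13: 8^1 = 8, 8^2 = 12, 8^4 = 1
  8^6 = 8^4 * 8^2 = 1 * 12 mod 13
    1 * 12 = 12 = 12 mod 13
  8^6 = 12 mod 13
Result 12 = p - 1 = -1 mod 13: 8 is a quadratic non-residue mod 13. As a residue in [0, p-1] the value is 12.
8^6 mod 13 = 12

12


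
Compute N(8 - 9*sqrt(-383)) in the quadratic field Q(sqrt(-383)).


N(a + b*sqrt(d)) = a^2 - d*b^2
= (8)^2 - (-383)*(-9)^2
= 64 + 31023
= 31087

31087


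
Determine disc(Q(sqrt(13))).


For K = Q(sqrt(d)) with d squarefree: disc(K) = d if d = 1 mod 4, and disc(K) = 4d if d = 2 or 3 mod 4.
Here d = 13, and d mod 4 = 1.
d = 1 mod 4 (O_K = Z[(1+sqrt(d))/2]), so disc(K) = d = 13

13


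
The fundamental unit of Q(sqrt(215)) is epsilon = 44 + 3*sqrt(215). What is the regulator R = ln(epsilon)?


epsilon = 44 + 3*sqrt(215)
= 87.9886
R = ln(87.9886)
= 4.4772

4.4772


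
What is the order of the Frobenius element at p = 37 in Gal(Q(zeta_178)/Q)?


The Frobenius at p in Gal(Q(zeta_n)/Q) = (Z/nZ)* is the class of p, so its order is ord_178(37), the smallest k >= 1 with 37^k = 1 mod 178.
n = 178 = 2 * 89, phi(178) = 88; the order divides phi(n).
Divisors of 88: 1, 2, 4, 8, 11, 22, 44, 88
Repeated squaring mod 178: 37^1 = 37, 37^2 = 123, 37^4 = 177, 37^8 = 1, 37^16 = 1, 37^32 = 1, 37^64 = 1
Test divisors in increasing order:
  k=1: 37^1 = 37 mod 178
  k=2: 37^2 = 123 mod 178
  k=4: 37^4 = 177 mod 178
  k=8: 37^8 = 1 mod 178  <- first divisor giving 1
Order = 8

8


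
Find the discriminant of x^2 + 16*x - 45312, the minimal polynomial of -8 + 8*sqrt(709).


The element -8 + 8*sqrt(709) has minimal polynomial:
x^2 + 16*x - 45312
Discriminant = (16)^2 - 4*(-45312)
= 256 + 181248
= 181504

181504


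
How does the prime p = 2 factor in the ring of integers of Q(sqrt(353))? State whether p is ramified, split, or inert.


K = Q(sqrt(353)). Since d mod 4 = 1, disc(K) = 353.
Check p | disc: 353 mod 2 = 1.
p=2 does not divide disc (d is 1 mod 4). 2 splits iff d = 1 mod 8.
d mod 8 = 1, so (d/2) = 1.
(d/p) = 1, so p splits: (p) = P*P' with e=1, f=1, g=2.
Therefore p is split.

split


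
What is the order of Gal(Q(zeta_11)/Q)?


|Gal(Q(zeta_11)/Q)| = phi(11)
= 10

10


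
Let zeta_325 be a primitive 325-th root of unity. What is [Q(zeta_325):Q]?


The degree equals Euler's totient phi(325).
325 = 5^2 * 13
phi(325) = 240

240


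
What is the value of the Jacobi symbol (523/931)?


Compute (523/931) via quadratic reciprocity:
  reciprocity: (523/931) -> -(931/523)
  reduce: (408/523)
  pull out 2: (2/523) = -1  (since 523 mod 8 = 3)
  pull out 2: (2/523) = -1  (since 523 mod 8 = 3)
  pull out 2: (2/523) = -1  (since 523 mod 8 = 3)
  reciprocity: (51/523) -> -(523/51)
  reduce: (13/51)
  reciprocity: (13/51) -> +(51/13)
  reduce: (12/13)
  pull out 2: (2/13) = -1  (since 13 mod 8 = 5)
  pull out 2: (2/13) = -1  (since 13 mod 8 = 5)
  reciprocity: (3/13) -> +(13/3)
  reduce: (1/3)
  (1/3) = 1
Product of signs = -1

-1


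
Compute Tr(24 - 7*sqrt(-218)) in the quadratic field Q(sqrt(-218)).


Tr(a + b*sqrt(d)) = (a + b*sqrt(d)) + (a - b*sqrt(d)) = 2a
= 2 * (24)
= 48

48


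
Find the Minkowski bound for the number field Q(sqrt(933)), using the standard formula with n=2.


d = 933, d mod 4 = 1, so disc(K) = d = 933; |disc(K)| = 933
Real quadratic field, so n = 2, s = r2 = 0, r1 = 2
M = (n!/n^n) * (4/pi)^s * sqrt(|disc(K)|) = (2!/2^2) * (4/pi)^0 * sqrt(933)
= 0.5 * 1.000000 * 30.545049
= 15.2725

15.2725


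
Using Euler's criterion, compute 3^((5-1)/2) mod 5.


p = 5 is prime and the exponent is (p-1)/2 = 2, so by Euler's criterion 3^2 = (3/5) = +1 or -1 mod 5.
Compute by square-and-multiply:
  2 = 2 (binary 10)
  Repeated squaring mod 5: 3^1 = 3, 3^2 = 4
  3^2 = 4 mod 5
Result 4 = p - 1 = -1 mod 5: 3 is a quadratic non-residue mod 5. As a residue in [0, p-1] the value is 4.
3^2 mod 5 = 4

4


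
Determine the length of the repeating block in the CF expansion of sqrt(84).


Run the CF algorithm for sqrt(84).
a_0 = floor(sqrt(84)) = 9; set m_0=0, q_0=1.
Recurrence: m' = q*a - m,  q' = (d - m'^2)/q,  a' = floor((a_0 + m')/q').
  step 1: m=9, q=3, a=6
  step 2: m=9, q=1, a=18
a_2 = 2*a_0 = 18, so the period closes here.
sqrt(84) = [9; 6, 18]
Period length = 2

2


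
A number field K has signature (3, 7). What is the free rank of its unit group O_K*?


By Dirichlet's unit theorem:
rank = r1 + r2 - 1
= 3 + 7 - 1
= 9

9


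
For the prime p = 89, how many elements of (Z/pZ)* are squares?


For prime p, the number of non-zero quadratic residues is (p-1)/2.
= (89-1)/2
= 44

44


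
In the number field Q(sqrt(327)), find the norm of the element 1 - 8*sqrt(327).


N(a + b*sqrt(d)) = a^2 - d*b^2
= (1)^2 - (327)*(-8)^2
= 1 - 20928
= -20927

-20927


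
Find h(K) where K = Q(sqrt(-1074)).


K = Q(sqrt(-1074)). d mod 4 = 2, so D = disc(K) = 4d = -4296
h(K) equals the number of primitive reduced positive-definite forms (a, b, c) = a*x^2 + b*x*y + c*y^2 with b^2 - 4ac = D,
where reduced means |b| <= a <= c, with b >= 0 whenever |b| = a or a = c, and primitive means gcd(a, b, c) = 1.
Reduced forces 3a^2 <= |D| = 4296, so 1 <= a <= 37; b must have the parity of D, and c = (b^2 - D)/(4a) must be an integer >= a.
Enumerate a = 1..37, b in [-a, a]:
  a=1: (1, 0, 1074)  [1]
  a=2: (2, 0, 537)  [1]
  a=3: (3, 0, 358)  [1]
  a=4: none
  a=5: (5, -2, 215), (5, 2, 215)  [2]
  a=6: (6, 0, 179)  [1]
  a=7: (7, -4, 154), (7, 4, 154)  [2]
  a=8..9: none
  a=10: (10, -8, 109), (10, 8, 109)  [2]
  a=11: (11, -4, 98), (11, 4, 98)  [2]
  a=12..13: none
  a=14: (14, -4, 77), (14, 4, 77)  [2]
  a=15: (15, -12, 74), (15, 12, 74)  [2]
  a=16..18: none
  a=19: (19, -6, 57), (19, 6, 57)  [2]
  a=20: none
  a=21: (21, -18, 55), (21, 18, 55)  [2]
  a=22: (22, -4, 49), (22, 4, 49)  [2]
  a=23..24: none
  a=25: (25, -2, 43), (25, 2, 43)  [2]
  a=26..28: none
  a=29: (29, -24, 42), (29, 24, 42)  [2]
  a=30: (30, -12, 37), (30, 12, 37)  [2]
  a=31..32: none
  a=33: (33, -18, 35), (33, 18, 35)  [2]
  a=34: none
  a=35: (35, -32, 38), (35, 32, 38)  [2]
  a=36..37: none
Total reduced forms: 1 + 1 + 1 + 2 + 1 + 2 + 2 + 2 + 2 + 2 + 2 + 2 + 2 + 2 + 2 + 2 + 2 + 2 = 32
h = 32

32


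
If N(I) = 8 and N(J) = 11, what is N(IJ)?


N(IJ) = N(I) * N(J)
= 8 * 11
= 88

88


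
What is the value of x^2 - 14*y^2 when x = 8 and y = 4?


x^2 - d*y^2
= 8^2 - 14*4^2
= 64 - 224
= -160

-160


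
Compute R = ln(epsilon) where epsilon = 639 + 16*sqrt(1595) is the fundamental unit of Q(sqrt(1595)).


epsilon = 639 + 16*sqrt(1595)
= 1277.9992
R = ln(1277.9992)
= 7.1531

7.1531


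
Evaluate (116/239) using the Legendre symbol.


p = 239 is prime, so compute (116/239) with the reciprocity algorithm (Jacobi-symbol steps: pull out 2s via (2/n), flip via reciprocity, reduce):
  pull out 2: (2/239) = +1  (since 239 mod 8 = 7)
  pull out 2: (2/239) = +1  (since 239 mod 8 = 7)
  reciprocity: (29/239) -> +(239/29)
  reduce: (7/29)
  reciprocity: (7/29) -> +(29/7)
  reduce: (1/7)
  (1/7) = 1
Product of signs = 1
(116/239) = 1

1


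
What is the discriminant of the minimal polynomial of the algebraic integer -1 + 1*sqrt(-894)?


The element -1 + 1*sqrt(-894) has minimal polynomial:
x^2 + 2*x + 895
Discriminant = (2)^2 - 4*(895)
= 4 - 3580
= -3576

-3576


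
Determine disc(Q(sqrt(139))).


For K = Q(sqrt(d)) with d squarefree: disc(K) = d if d = 1 mod 4, and disc(K) = 4d if d = 2 or 3 mod 4.
Here d = 139, and d mod 4 = 3.
d = 3 mod 4, not 1 (O_K = Z[sqrt(d)]), so disc(K) = 4d = 4 * (139) = 556

556


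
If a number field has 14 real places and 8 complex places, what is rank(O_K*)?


By Dirichlet's unit theorem:
rank = r1 + r2 - 1
= 14 + 8 - 1
= 21

21


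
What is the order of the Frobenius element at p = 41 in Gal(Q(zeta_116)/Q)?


The Frobenius at p in Gal(Q(zeta_n)/Q) = (Z/nZ)* is the class of p, so its order is ord_116(41), the smallest k >= 1 with 41^k = 1 mod 116.
n = 116 = 2^2 * 29, phi(116) = 56; the order divides phi(n).
Divisors of 56: 1, 2, 4, 7, 8, 14, 28, 56
Repeated squaring mod 116: 41^1 = 41, 41^2 = 57, 41^4 = 1, 41^8 = 1, 41^16 = 1, 41^32 = 1
Test divisors in increasing order:
  k=1: 41^1 = 41 mod 116
  k=2: 41^2 = 57 mod 116
  k=4: 41^4 = 1 mod 116  <- first divisor giving 1
Order = 4

4


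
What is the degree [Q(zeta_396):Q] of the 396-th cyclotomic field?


The degree equals Euler's totient phi(396).
396 = 2^2 * 3^2 * 11
phi(396) = 120

120


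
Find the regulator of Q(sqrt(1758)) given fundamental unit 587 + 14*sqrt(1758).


epsilon = 587 + 14*sqrt(1758)
= 1173.9991
R = ln(1173.9991)
= 7.0682

7.0682


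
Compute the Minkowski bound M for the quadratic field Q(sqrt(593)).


d = 593, d mod 4 = 1, so disc(K) = d = 593; |disc(K)| = 593
Real quadratic field, so n = 2, s = r2 = 0, r1 = 2
M = (n!/n^n) * (4/pi)^s * sqrt(|disc(K)|) = (2!/2^2) * (4/pi)^0 * sqrt(593)
= 0.5 * 1.000000 * 24.351591
= 12.1758

12.1758


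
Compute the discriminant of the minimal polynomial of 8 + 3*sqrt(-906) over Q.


The element 8 + 3*sqrt(-906) has minimal polynomial:
x^2 - 16*x + 8218
Discriminant = (-16)^2 - 4*(8218)
= 256 - 32872
= -32616

-32616


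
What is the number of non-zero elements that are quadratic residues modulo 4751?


For prime p, the number of non-zero quadratic residues is (p-1)/2.
= (4751-1)/2
= 2375

2375


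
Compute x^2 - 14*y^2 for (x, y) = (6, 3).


x^2 - d*y^2
= 6^2 - 14*3^2
= 36 - 126
= -90

-90


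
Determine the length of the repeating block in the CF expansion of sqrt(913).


Run the CF algorithm for sqrt(913).
a_0 = floor(sqrt(913)) = 30; set m_0=0, q_0=1.
Recurrence: m' = q*a - m,  q' = (d - m'^2)/q,  a' = floor((a_0 + m')/q').
  step 1: m=30, q=13, a=4
  step 2: m=22, q=33, a=1
  step 3: m=11, q=24, a=1
  step 4: m=13, q=31, a=1
  step 5: m=18, q=19, a=2
  step 6: m=20, q=27, a=1
  step 7: m=7, q=32, a=1
  step 8: m=25, q=9, a=6
  step 9: m=29, q=8, a=7
  step 10: m=27, q=23, a=2
  step 11: m=19, q=24, a=2
  step 12: m=29, q=3, a=19
  step 13: m=28, q=43, a=1
  step 14: m=15, q=16, a=2
  step 15: m=17, q=39, a=1
  step 16: m=22, q=11, a=4
  step 17: m=22, q=39, a=1
  step 18: m=17, q=16, a=2
  step 19: m=15, q=43, a=1
  step 20: m=28, q=3, a=19
  step 21: m=29, q=24, a=2
  step 22: m=19, q=23, a=2
  step 23: m=27, q=8, a=7
  step 24: m=29, q=9, a=6
  step 25: m=25, q=32, a=1
  step 26: m=7, q=27, a=1
  step 27: m=20, q=19, a=2
  step 28: m=18, q=31, a=1
  step 29: m=13, q=24, a=1
  step 30: m=11, q=33, a=1
  step 31: m=22, q=13, a=4
  step 32: m=30, q=1, a=60
a_32 = 2*a_0 = 60, so the period closes here.
sqrt(913) = [30; 4, 1, 1, 1, 2, 1, 1, 6, 7, 2, 2, 19, 1, 2, 1, 4, 1, 2, 1, 19, 2, 2, 7, 6, 1, 1, 2, 1, 1, 1, 4, 60]
Period length = 32

32


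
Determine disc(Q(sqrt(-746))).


For K = Q(sqrt(d)) with d squarefree: disc(K) = d if d = 1 mod 4, and disc(K) = 4d if d = 2 or 3 mod 4.
Here d = -746, and d mod 4 = 2.
d = 2 mod 4, not 1 (O_K = Z[sqrt(d)]), so disc(K) = 4d = 4 * (-746) = -2984

-2984


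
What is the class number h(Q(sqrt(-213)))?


K = Q(sqrt(-213)). d mod 4 = 3, so D = disc(K) = 4d = -852
h(K) equals the number of primitive reduced positive-definite forms (a, b, c) = a*x^2 + b*x*y + c*y^2 with b^2 - 4ac = D,
where reduced means |b| <= a <= c, with b >= 0 whenever |b| = a or a = c, and primitive means gcd(a, b, c) = 1.
Reduced forces 3a^2 <= |D| = 852, so 1 <= a <= 16; b must have the parity of D, and c = (b^2 - D)/(4a) must be an integer >= a.
Enumerate a = 1..16, b in [-a, a]:
  a=1: (1, 0, 213)  [1]
  a=2: (2, 2, 107)  [1]
  a=3: (3, 0, 71)  [1]
  a=4..5: none
  a=6: (6, 6, 37)  [1]
  a=7: (7, -4, 31), (7, 4, 31)  [2]
  a=8..13: none
  a=14: (14, -10, 17), (14, 10, 17)  [2]
  a=15..16: none
Total reduced forms: 1 + 1 + 1 + 1 + 2 + 2 = 8
h = 8

8


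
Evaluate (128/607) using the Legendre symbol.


p = 607 is prime, so compute (128/607) with the reciprocity algorithm (Jacobi-symbol steps: pull out 2s via (2/n), flip via reciprocity, reduce):
  pull out 2: (2/607) = +1  (since 607 mod 8 = 7)
  pull out 2: (2/607) = +1  (since 607 mod 8 = 7)
  pull out 2: (2/607) = +1  (since 607 mod 8 = 7)
  pull out 2: (2/607) = +1  (since 607 mod 8 = 7)
  pull out 2: (2/607) = +1  (since 607 mod 8 = 7)
  pull out 2: (2/607) = +1  (since 607 mod 8 = 7)
  pull out 2: (2/607) = +1  (since 607 mod 8 = 7)
  (1/607) = 1
Product of signs = 1
(128/607) = 1

1


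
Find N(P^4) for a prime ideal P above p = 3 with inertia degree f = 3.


N(P^a) = p^(a*f)
= 3^(4*3)
= 3^12
= 531441

531441


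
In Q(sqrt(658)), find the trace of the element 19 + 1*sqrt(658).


Tr(a + b*sqrt(d)) = (a + b*sqrt(d)) + (a - b*sqrt(d)) = 2a
= 2 * (19)
= 38

38


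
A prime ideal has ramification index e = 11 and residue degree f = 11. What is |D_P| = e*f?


|D_P| = e * f
= 11 * 11
= 121

121


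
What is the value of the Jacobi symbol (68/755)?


Compute (68/755) via quadratic reciprocity:
  pull out 2: (2/755) = -1  (since 755 mod 8 = 3)
  pull out 2: (2/755) = -1  (since 755 mod 8 = 3)
  reciprocity: (17/755) -> +(755/17)
  reduce: (7/17)
  reciprocity: (7/17) -> +(17/7)
  reduce: (3/7)
  reciprocity: (3/7) -> -(7/3)
  reduce: (1/3)
  (1/3) = 1
Product of signs = -1

-1


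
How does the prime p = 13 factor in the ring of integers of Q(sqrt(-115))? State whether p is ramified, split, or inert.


K = Q(sqrt(-115)). Since d mod 4 = 1, disc(K) = -115.
Check p | disc: -115 mod 13 = 2.
p does not divide disc. Compute Legendre symbol (d/p):
2^((13-1)/2) mod 13 = -1
(d/p) = -1, so p is inert: (p) stays prime with e=1, f=2, g=1.
Therefore p is inert.

inert


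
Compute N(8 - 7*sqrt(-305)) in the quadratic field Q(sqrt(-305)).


N(a + b*sqrt(d)) = a^2 - d*b^2
= (8)^2 - (-305)*(-7)^2
= 64 + 14945
= 15009

15009


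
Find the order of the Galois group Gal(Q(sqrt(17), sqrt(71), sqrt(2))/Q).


The 3 square roots of distinct primes are multiplicatively independent over Q,
so [K:Q] = 2^3 and Gal(K/Q) is isomorphic to (Z/2Z)^3.
|Gal| = 2^3 = 8

8


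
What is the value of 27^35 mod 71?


p = 71 is prime and the exponent is (p-1)/2 = 35, so by Euler's criterion 27^35 = (27/71) = +1 or -1 mod 71.
Compute by square-and-multiply:
  35 = 32 + 2 + 1 (binary 100011)
  Repeated squaring mod 71: 27^1 = 27, 27^2 = 19, 27^4 = 6, 27^8 = 36, 27^16 = 18, 27^32 = 40
  27^35 = 27^32 * 27^2 * 27^1 = 40 * 19 * 27 mod 71
    40 * 19 = 760 = 50 mod 71
    50 * 27 = 1350 = 1 mod 71
  27^35 = 1 mod 71
Result 1: 27 is a quadratic residue mod 71.
27^35 mod 71 = 1

1


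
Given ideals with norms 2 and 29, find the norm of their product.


N(IJ) = N(I) * N(J)
= 2 * 29
= 58

58


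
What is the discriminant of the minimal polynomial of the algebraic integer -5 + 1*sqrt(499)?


The element -5 + 1*sqrt(499) has minimal polynomial:
x^2 + 10*x - 474
Discriminant = (10)^2 - 4*(-474)
= 100 + 1896
= 1996

1996


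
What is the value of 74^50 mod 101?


p = 101 is prime and the exponent is (p-1)/2 = 50, so by Euler's criterion 74^50 = (74/101) = +1 or -1 mod 101.
Compute by square-and-multiply:
  50 = 32 + 16 + 2 (binary 110010)
  Repeated squaring mod 101: 74^1 = 74, 74^2 = 22, 74^4 = 80, 74^8 = 37, 74^16 = 56, 74^32 = 5
  74^50 = 74^32 * 74^16 * 74^2 = 5 * 56 * 22 mod 101
    5 * 56 = 280 = 78 mod 101
    78 * 22 = 1716 = 100 mod 101
  74^50 = 100 mod 101
Result 100 = p - 1 = -1 mod 101: 74 is a quadratic non-residue mod 101. As a residue in [0, p-1] the value is 100.
74^50 mod 101 = 100

100


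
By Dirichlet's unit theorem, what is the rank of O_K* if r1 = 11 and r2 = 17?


By Dirichlet's unit theorem:
rank = r1 + r2 - 1
= 11 + 17 - 1
= 27

27


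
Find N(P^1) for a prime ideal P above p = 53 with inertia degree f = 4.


N(P^a) = p^(a*f)
= 53^(1*4)
= 53^4
= 7890481

7890481


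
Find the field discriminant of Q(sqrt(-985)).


For K = Q(sqrt(d)) with d squarefree: disc(K) = d if d = 1 mod 4, and disc(K) = 4d if d = 2 or 3 mod 4.
Here d = -985, and d mod 4 = 3.
d = 3 mod 4, not 1 (O_K = Z[sqrt(d)]), so disc(K) = 4d = 4 * (-985) = -3940

-3940


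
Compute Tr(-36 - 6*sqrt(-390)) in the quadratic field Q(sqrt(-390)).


Tr(a + b*sqrt(d)) = (a + b*sqrt(d)) + (a - b*sqrt(d)) = 2a
= 2 * (-36)
= -72

-72


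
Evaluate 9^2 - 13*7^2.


x^2 - d*y^2
= 9^2 - 13*7^2
= 81 - 637
= -556

-556


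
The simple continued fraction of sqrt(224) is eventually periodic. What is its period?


Run the CF algorithm for sqrt(224).
a_0 = floor(sqrt(224)) = 14; set m_0=0, q_0=1.
Recurrence: m' = q*a - m,  q' = (d - m'^2)/q,  a' = floor((a_0 + m')/q').
  step 1: m=14, q=28, a=1
  step 2: m=14, q=1, a=28
a_2 = 2*a_0 = 28, so the period closes here.
sqrt(224) = [14; 1, 28]
Period length = 2

2


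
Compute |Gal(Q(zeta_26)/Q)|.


|Gal(Q(zeta_26)/Q)| = phi(26)
= 12

12


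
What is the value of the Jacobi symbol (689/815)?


Compute (689/815) via quadratic reciprocity:
  reciprocity: (689/815) -> +(815/689)
  reduce: (126/689)
  pull out 2: (2/689) = +1  (since 689 mod 8 = 1)
  reciprocity: (63/689) -> +(689/63)
  reduce: (59/63)
  reciprocity: (59/63) -> -(63/59)
  reduce: (4/59)
  pull out 2: (2/59) = -1  (since 59 mod 8 = 3)
  pull out 2: (2/59) = -1  (since 59 mod 8 = 3)
  (1/59) = 1
Product of signs = -1

-1


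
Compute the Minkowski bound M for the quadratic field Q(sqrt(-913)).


d = -913, d mod 4 = 3, so disc(K) = 4d = -3652; |disc(K)| = 3652
Imaginary quadratic field, so n = 2, s = r2 = 1, r1 = 0
M = (n!/n^n) * (4/pi)^s * sqrt(|disc(K)|) = (2!/2^2) * (4/pi)^1 * sqrt(3652)
= 0.5 * 1.273240 * 60.431780
= 38.4721

38.4721


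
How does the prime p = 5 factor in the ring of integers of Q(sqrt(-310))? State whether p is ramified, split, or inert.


K = Q(sqrt(-310)). Since d mod 4 = 2, disc(K) = -1240.
Check p | disc: -1240 mod 5 = 0.
p divides disc, so p ramifies: (p) = P^2 with e=2, f=1, g=1.
Therefore p is ramified.

ramified


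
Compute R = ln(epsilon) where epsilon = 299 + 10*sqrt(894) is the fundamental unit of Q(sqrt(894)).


epsilon = 299 + 10*sqrt(894)
= 597.9983
R = ln(597.9983)
= 6.3936

6.3936


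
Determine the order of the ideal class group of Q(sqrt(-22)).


K = Q(sqrt(-22)). d mod 4 = 2, so D = disc(K) = 4d = -88
h(K) equals the number of primitive reduced positive-definite forms (a, b, c) = a*x^2 + b*x*y + c*y^2 with b^2 - 4ac = D,
where reduced means |b| <= a <= c, with b >= 0 whenever |b| = a or a = c, and primitive means gcd(a, b, c) = 1.
Reduced forces 3a^2 <= |D| = 88, so 1 <= a <= 5; b must have the parity of D, and c = (b^2 - D)/(4a) must be an integer >= a.
Enumerate a = 1..5, b in [-a, a]:
  a=1: (1, 0, 22)  [1]
  a=2: (2, 0, 11)  [1]
  a=3..5: none
Total reduced forms: 1 + 1 = 2
h = 2

2


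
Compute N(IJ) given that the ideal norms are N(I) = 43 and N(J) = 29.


N(IJ) = N(I) * N(J)
= 43 * 29
= 1247

1247


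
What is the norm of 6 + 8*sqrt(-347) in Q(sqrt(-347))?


N(a + b*sqrt(d)) = a^2 - d*b^2
= (6)^2 - (-347)*(8)^2
= 36 + 22208
= 22244

22244


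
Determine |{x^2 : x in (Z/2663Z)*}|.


For prime p, the number of non-zero quadratic residues is (p-1)/2.
= (2663-1)/2
= 1331

1331


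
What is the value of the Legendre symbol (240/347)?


p = 347 is prime, so compute (240/347) with the reciprocity algorithm (Jacobi-symbol steps: pull out 2s via (2/n), flip via reciprocity, reduce):
  pull out 2: (2/347) = -1  (since 347 mod 8 = 3)
  pull out 2: (2/347) = -1  (since 347 mod 8 = 3)
  pull out 2: (2/347) = -1  (since 347 mod 8 = 3)
  pull out 2: (2/347) = -1  (since 347 mod 8 = 3)
  reciprocity: (15/347) -> -(347/15)
  reduce: (2/15)
  pull out 2: (2/15) = +1  (since 15 mod 8 = 7)
  (1/15) = 1
Product of signs = -1
(240/347) = -1

-1


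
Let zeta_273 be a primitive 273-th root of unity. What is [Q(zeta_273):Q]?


The degree equals Euler's totient phi(273).
273 = 3 * 7 * 13
phi(273) = 144

144


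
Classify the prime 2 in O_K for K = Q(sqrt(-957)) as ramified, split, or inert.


K = Q(sqrt(-957)). Since d mod 4 = 3, disc(K) = -3828.
Check p | disc: -3828 mod 2 = 0.
p divides disc, so p ramifies: (p) = P^2 with e=2, f=1, g=1.
Therefore p is ramified.

ramified


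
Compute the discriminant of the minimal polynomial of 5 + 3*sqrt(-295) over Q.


The element 5 + 3*sqrt(-295) has minimal polynomial:
x^2 - 10*x + 2680
Discriminant = (-10)^2 - 4*(2680)
= 100 - 10720
= -10620

-10620


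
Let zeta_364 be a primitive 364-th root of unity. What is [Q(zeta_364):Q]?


The degree equals Euler's totient phi(364).
364 = 2^2 * 7 * 13
phi(364) = 144

144


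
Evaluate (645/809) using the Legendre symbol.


p = 809 is prime, so compute (645/809) with the reciprocity algorithm (Jacobi-symbol steps: pull out 2s via (2/n), flip via reciprocity, reduce):
  reciprocity: (645/809) -> +(809/645)
  reduce: (164/645)
  pull out 2: (2/645) = -1  (since 645 mod 8 = 5)
  pull out 2: (2/645) = -1  (since 645 mod 8 = 5)
  reciprocity: (41/645) -> +(645/41)
  reduce: (30/41)
  pull out 2: (2/41) = +1  (since 41 mod 8 = 1)
  reciprocity: (15/41) -> +(41/15)
  reduce: (11/15)
  reciprocity: (11/15) -> -(15/11)
  reduce: (4/11)
  pull out 2: (2/11) = -1  (since 11 mod 8 = 3)
  pull out 2: (2/11) = -1  (since 11 mod 8 = 3)
  (1/11) = 1
Product of signs = -1
(645/809) = -1

-1


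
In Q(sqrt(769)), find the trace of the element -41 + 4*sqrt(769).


Tr(a + b*sqrt(d)) = (a + b*sqrt(d)) + (a - b*sqrt(d)) = 2a
= 2 * (-41)
= -82

-82


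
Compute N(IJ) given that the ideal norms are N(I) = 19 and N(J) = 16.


N(IJ) = N(I) * N(J)
= 19 * 16
= 304

304


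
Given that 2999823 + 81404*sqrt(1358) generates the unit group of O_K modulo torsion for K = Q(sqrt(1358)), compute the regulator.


epsilon = 2999823 + 81404*sqrt(1358)
= 5.9996e+06
R = ln(5.9996e+06)
= 15.6072

15.6072


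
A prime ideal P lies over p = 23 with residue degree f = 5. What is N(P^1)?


N(P^a) = p^(a*f)
= 23^(1*5)
= 23^5
= 6436343

6436343


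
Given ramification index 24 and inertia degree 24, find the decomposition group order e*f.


|D_P| = e * f
= 24 * 24
= 576

576


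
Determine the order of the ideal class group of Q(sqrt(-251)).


K = Q(sqrt(-251)). d mod 4 = 1, so D = disc(K) = d = -251
h(K) equals the number of primitive reduced positive-definite forms (a, b, c) = a*x^2 + b*x*y + c*y^2 with b^2 - 4ac = D,
where reduced means |b| <= a <= c, with b >= 0 whenever |b| = a or a = c, and primitive means gcd(a, b, c) = 1.
Reduced forces 3a^2 <= |D| = 251, so 1 <= a <= 9; b must have the parity of D, and c = (b^2 - D)/(4a) must be an integer >= a.
Enumerate a = 1..9, b in [-a, a]:
  a=1: (1, 1, 63)  [1]
  a=2: none
  a=3: (3, -1, 21), (3, 1, 21)  [2]
  a=4: none
  a=5: (5, -3, 13), (5, 3, 13)  [2]
  a=6: none
  a=7: (7, -1, 9), (7, 1, 9)  [2]
  a=8..9: none
Total reduced forms: 1 + 2 + 2 + 2 = 7
h = 7

7


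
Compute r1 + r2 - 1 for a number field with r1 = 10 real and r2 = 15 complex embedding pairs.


By Dirichlet's unit theorem:
rank = r1 + r2 - 1
= 10 + 15 - 1
= 24

24


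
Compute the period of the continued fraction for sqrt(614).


Run the CF algorithm for sqrt(614).
a_0 = floor(sqrt(614)) = 24; set m_0=0, q_0=1.
Recurrence: m' = q*a - m,  q' = (d - m'^2)/q,  a' = floor((a_0 + m')/q').
  step 1: m=24, q=38, a=1
  step 2: m=14, q=11, a=3
  step 3: m=19, q=23, a=1
  step 4: m=4, q=26, a=1
  step 5: m=22, q=5, a=9
  step 6: m=23, q=17, a=2
  step 7: m=11, q=29, a=1
  step 8: m=18, q=10, a=4
  step 9: m=22, q=13, a=3
  step 10: m=17, q=25, a=1
  step 11: m=8, q=22, a=1
  step 12: m=14, q=19, a=2
  step 13: m=24, q=2, a=24
  step 14: m=24, q=19, a=2
  step 15: m=14, q=22, a=1
  step 16: m=8, q=25, a=1
  step 17: m=17, q=13, a=3
  step 18: m=22, q=10, a=4
  step 19: m=18, q=29, a=1
  step 20: m=11, q=17, a=2
  step 21: m=23, q=5, a=9
  step 22: m=22, q=26, a=1
  step 23: m=4, q=23, a=1
  step 24: m=19, q=11, a=3
  step 25: m=14, q=38, a=1
  step 26: m=24, q=1, a=48
a_26 = 2*a_0 = 48, so the period closes here.
sqrt(614) = [24; 1, 3, 1, 1, 9, 2, 1, 4, 3, 1, 1, 2, 24, 2, 1, 1, 3, 4, 1, 2, 9, 1, 1, 3, 1, 48]
Period length = 26

26


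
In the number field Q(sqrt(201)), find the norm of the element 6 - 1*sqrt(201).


N(a + b*sqrt(d)) = a^2 - d*b^2
= (6)^2 - (201)*(-1)^2
= 36 - 201
= -165

-165


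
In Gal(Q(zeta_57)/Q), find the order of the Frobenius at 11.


The Frobenius at p in Gal(Q(zeta_n)/Q) = (Z/nZ)* is the class of p, so its order is ord_57(11), the smallest k >= 1 with 11^k = 1 mod 57.
n = 57 = 3 * 19, phi(57) = 36; the order divides phi(n).
Divisors of 36: 1, 2, 3, 4, 6, 9, 12, 18, 36
Repeated squaring mod 57: 11^1 = 11, 11^2 = 7, 11^4 = 49, 11^8 = 7, 11^16 = 49, 11^32 = 7
Test divisors in increasing order:
  k=1: 11^1 = 11 mod 57
  k=2: 11^2 = 7 mod 57
  k=3: 11^3 = 7 * 11 = 20 mod 57
  k=4: 11^4 = 49 mod 57
  k=6: 11^6 = 49 * 7 = 1 mod 57  <- first divisor giving 1
Order = 6

6


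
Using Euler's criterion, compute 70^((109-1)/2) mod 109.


p = 109 is prime and the exponent is (p-1)/2 = 54, so by Euler's criterion 70^54 = (70/109) = +1 or -1 mod 109.
Compute by square-and-multiply:
  54 = 32 + 16 + 4 + 2 (binary 110110)
  Repeated squaring mod 109: 70^1 = 70, 70^2 = 104, 70^4 = 25, 70^8 = 80, 70^16 = 78, 70^32 = 89
  70^54 = 70^32 * 70^16 * 70^4 * 70^2 = 89 * 78 * 25 * 104 mod 109
    89 * 78 = 6942 = 75 mod 109
    75 * 25 = 1875 = 22 mod 109
    22 * 104 = 2288 = 108 mod 109
  70^54 = 108 mod 109
Result 108 = p - 1 = -1 mod 109: 70 is a quadratic non-residue mod 109. As a residue in [0, p-1] the value is 108.
70^54 mod 109 = 108

108


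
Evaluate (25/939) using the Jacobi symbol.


Compute (25/939) via quadratic reciprocity:
  reciprocity: (25/939) -> +(939/25)
  reduce: (14/25)
  pull out 2: (2/25) = +1  (since 25 mod 8 = 1)
  reciprocity: (7/25) -> +(25/7)
  reduce: (4/7)
  pull out 2: (2/7) = +1  (since 7 mod 8 = 7)
  pull out 2: (2/7) = +1  (since 7 mod 8 = 7)
  (1/7) = 1
Product of signs = 1

1


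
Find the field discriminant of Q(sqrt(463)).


For K = Q(sqrt(d)) with d squarefree: disc(K) = d if d = 1 mod 4, and disc(K) = 4d if d = 2 or 3 mod 4.
Here d = 463, and d mod 4 = 3.
d = 3 mod 4, not 1 (O_K = Z[sqrt(d)]), so disc(K) = 4d = 4 * (463) = 1852

1852


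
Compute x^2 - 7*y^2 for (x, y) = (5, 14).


x^2 - d*y^2
= 5^2 - 7*14^2
= 25 - 1372
= -1347

-1347


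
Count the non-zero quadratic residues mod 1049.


For prime p, the number of non-zero quadratic residues is (p-1)/2.
= (1049-1)/2
= 524

524


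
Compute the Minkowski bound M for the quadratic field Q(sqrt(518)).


d = 518, d mod 4 = 2, so disc(K) = 4d = 2072; |disc(K)| = 2072
Real quadratic field, so n = 2, s = r2 = 0, r1 = 2
M = (n!/n^n) * (4/pi)^s * sqrt(|disc(K)|) = (2!/2^2) * (4/pi)^0 * sqrt(2072)
= 0.5 * 1.000000 * 45.519227
= 22.7596

22.7596
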